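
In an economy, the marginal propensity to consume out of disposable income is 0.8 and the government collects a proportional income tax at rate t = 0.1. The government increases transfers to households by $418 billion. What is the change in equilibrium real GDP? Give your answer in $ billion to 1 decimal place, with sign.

The transfer change shifts disposable income by +$418 billion, so first-round consumption changes by c·ΔTR = 0.8 × (+$418 billion) = +$334.4 billion.
Expenditure multiplier = 1/(1 − c(1−t)) = 1/(1 − 0.8×0.9) = 1/0.28 ≈ 3.571.
The transfer multiplier is c × k ≈ 2.857, so ΔY = k × (c·ΔTR) = (+$334.4 billion) / 0.28 ≈ +$1,194.3 billion.

+$1,194.3 billion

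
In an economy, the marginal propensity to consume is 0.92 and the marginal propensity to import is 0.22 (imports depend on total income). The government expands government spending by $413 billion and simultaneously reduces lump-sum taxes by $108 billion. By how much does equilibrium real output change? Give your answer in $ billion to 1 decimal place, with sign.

+$1,707.9 billion

Expenditure multiplier = 1/(1 − c + m) = 1/(1 − 0.92 + 0.22) = 1/0.3 ≈ 3.333.
ΔG contributes k·ΔG = (+$413 billion) / 0.3 ≈ +$1,376.7 billion.
ΔT of −$108 billion changes first-round spending by −c·ΔT = +$99.36 billion, contributing k·(−c·ΔT) = (+$99.36 billion) / 0.3 = +$331.2 billion.
Net ΔY = k(ΔG − c·ΔT) = (+$512.36 billion) / 0.3 ≈ +$1,707.9 billion.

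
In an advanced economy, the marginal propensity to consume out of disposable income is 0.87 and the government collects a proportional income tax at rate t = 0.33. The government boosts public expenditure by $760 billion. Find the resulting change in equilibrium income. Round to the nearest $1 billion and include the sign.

Government-spending multiplier = 1/(1 − c(1−t)) = 1/(1 − 0.87×0.67) = 1/0.4171 ≈ 2.398.
ΔY = k × ΔG = (+$760 billion) / 0.4171 ≈ +$1,822 billion.

+$1,822 billion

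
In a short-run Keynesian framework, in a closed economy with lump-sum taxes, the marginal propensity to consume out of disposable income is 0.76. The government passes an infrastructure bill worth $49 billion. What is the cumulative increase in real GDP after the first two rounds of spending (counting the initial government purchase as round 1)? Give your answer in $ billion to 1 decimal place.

Round 1 adds ΔG = $49 billion; each later round is MPC = 0.76 times the previous.
After 2 rounds: 49 + 37.24 = ΔG·(1 − c^2)/(1 − c) = 49 × (1 − 0.5776)/0.24 ≈ $86.2 billion.

$86.2 billion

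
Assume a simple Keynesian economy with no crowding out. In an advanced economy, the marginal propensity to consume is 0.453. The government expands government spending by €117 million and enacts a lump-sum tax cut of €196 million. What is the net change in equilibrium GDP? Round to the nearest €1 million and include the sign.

Expenditure multiplier = 1/(1 − MPC) = 1/(1 − 0.453) = 1/0.547 ≈ 1.828.
ΔG contributes k·ΔG = (+€117 million) / 0.547 ≈ +€213.9 million.
ΔT of −€196 million changes first-round spending by −c·ΔT = +€88.788 million, contributing k·(−c·ΔT) = (+€88.788 million) / 0.547 ≈ +€162.3 million.
Net ΔY = k(ΔG − c·ΔT) = (+€205.788 million) / 0.547 ≈ +€376 million.

+€376 million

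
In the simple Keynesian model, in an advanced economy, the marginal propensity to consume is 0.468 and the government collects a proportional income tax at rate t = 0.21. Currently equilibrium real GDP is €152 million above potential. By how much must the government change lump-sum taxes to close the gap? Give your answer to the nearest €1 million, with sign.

+€205 million

Spending multiplier = 1/(1 − c(1−t)) = 1/(1 − 0.468×0.79) = 1/0.63028 ≈ 1.587.
Tax multiplier = −c·k = −0.468/0.63028 ≈ −0.743. Need ΔY = −€152 million, so ΔT = ΔY/(−c·k) = −(−€152 million) × 0.63028 / 0.468 ≈ +€205 million.
The government should raise lump-sum taxes by €205 million.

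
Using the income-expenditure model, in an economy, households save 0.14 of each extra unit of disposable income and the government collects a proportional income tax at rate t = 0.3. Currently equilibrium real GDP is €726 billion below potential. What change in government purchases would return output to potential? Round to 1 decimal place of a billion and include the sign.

+€288.9 billion

MPC = 1 − MPS = 1 − 0.14 = 0.86.
Spending multiplier = 1/(1 − c(1−t)) = 1/(1 − 0.86×0.7) = 1/0.398 ≈ 2.513.
Need ΔY = +€726 billion, so ΔG = ΔY/k = (+€726 billion) × 0.398 ≈ +€288.9 billion.
The government should increase government purchases by €288.9 billion.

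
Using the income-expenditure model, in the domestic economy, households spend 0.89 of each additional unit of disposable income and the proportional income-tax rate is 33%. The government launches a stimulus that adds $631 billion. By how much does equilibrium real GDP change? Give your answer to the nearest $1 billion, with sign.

Expenditure multiplier = 1/(1 − c(1−t)) = 1/(1 − 0.89×0.67) = 1/0.4037 ≈ 2.477.
ΔY = k × ΔG = (+$631 billion) / 0.4037 ≈ +$1,563 billion.

+$1,563 billion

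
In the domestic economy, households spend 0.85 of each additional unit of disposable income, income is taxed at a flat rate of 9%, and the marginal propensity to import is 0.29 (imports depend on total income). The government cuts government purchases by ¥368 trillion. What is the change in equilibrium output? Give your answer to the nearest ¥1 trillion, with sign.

−¥712 trillion

Government-spending multiplier = 1/(1 − c(1−t) + m) = 1/(1 − 0.85×0.91 + 0.29) = 1/0.5165 ≈ 1.936.
ΔY = k × ΔG = (−¥368 trillion) / 0.5165 ≈ −¥712 trillion.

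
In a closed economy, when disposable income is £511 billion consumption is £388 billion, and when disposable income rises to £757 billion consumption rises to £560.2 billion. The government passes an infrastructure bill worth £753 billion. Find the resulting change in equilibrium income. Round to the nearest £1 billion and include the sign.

MPC = ΔC/ΔYd = (560.2 − 388)/(757 − 511) = 172.2/246 = 0.7.
Government-spending multiplier = 1/(1 − MPC) = 1/(1 − 0.7) = 1/0.3 ≈ 3.333.
ΔY = k × ΔG = (+£753 billion) / 0.3 = +£2,510 billion.

+£2,510 billion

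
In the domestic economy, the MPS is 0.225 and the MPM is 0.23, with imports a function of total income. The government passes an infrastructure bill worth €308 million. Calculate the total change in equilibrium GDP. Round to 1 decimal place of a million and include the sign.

MPC = 1 − MPS = 1 − 0.225 = 0.775.
Expenditure multiplier = 1/(1 − c + m) = 1/(1 − 0.775 + 0.23) = 1/0.455 ≈ 2.198.
ΔY = k × ΔG = (+€308 million) / 0.455 ≈ +€676.9 million.

+€676.9 million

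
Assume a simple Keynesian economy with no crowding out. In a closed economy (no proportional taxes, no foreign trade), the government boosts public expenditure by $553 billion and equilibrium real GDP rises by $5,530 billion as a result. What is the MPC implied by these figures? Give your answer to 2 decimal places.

0.90

Implied spending multiplier k = ΔY/ΔG = 5,530/553 = 10.
Since k = 1/(1 − MPC), MPC = 1 − 1/k = 1 − ΔG/ΔY = 1 − 553/5,530 = 0.90.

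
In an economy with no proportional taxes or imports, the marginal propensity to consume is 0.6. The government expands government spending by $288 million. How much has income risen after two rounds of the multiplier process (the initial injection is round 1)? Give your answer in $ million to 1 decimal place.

Round 1 adds ΔG = $288 million; each later round is MPC = 0.6 times the previous.
After 2 rounds: 288 + 172.8 = ΔG·(1 − c^2)/(1 − c) = 288 × (1 − 0.36)/0.4 = $460.8 million.

$460.8 million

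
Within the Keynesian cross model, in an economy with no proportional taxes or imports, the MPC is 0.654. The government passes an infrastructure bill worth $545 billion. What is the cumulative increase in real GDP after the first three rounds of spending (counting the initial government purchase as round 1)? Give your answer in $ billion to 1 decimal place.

Round 1 adds ΔG = $545 billion; each later round is MPC = 0.654 times the previous.
After 3 rounds: 545 + 356.43 + 233.10522 = ΔG·(1 − c^3)/(1 − c) = 545 × (1 − 0.279726264)/0.346 ≈ $1,134.5 billion.

$1,134.5 billion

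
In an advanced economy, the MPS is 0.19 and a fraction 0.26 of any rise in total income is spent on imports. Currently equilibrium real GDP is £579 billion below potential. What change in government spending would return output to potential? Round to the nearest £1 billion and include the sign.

MPC = 1 − MPS = 1 − 0.19 = 0.81.
Spending multiplier = 1/(1 − c + m) = 1/(1 − 0.81 + 0.26) = 1/0.45 ≈ 2.222.
Need ΔY = +£579 billion, so ΔG = ΔY/k = (+£579 billion) × 0.45 ≈ +£261 billion.
The government should increase government spending by £261 billion.

+£261 billion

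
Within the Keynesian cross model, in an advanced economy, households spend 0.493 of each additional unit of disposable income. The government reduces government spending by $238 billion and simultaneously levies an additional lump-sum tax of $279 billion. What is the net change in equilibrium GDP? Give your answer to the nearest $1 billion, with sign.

Expenditure multiplier = 1/(1 − MPC) = 1/(1 − 0.493) = 1/0.507 ≈ 1.972.
ΔG contributes k·ΔG = (−$238 billion) / 0.507 ≈ −$469.4 billion.
ΔT of +$279 billion changes first-round spending by −c·ΔT = −$137.547 billion, contributing k·(−c·ΔT) = (−$137.547 billion) / 0.507 ≈ −$271.3 billion.
Net ΔY = k(ΔG − c·ΔT) = (−$375.547 billion) / 0.507 ≈ −$741 billion.

−$741 billion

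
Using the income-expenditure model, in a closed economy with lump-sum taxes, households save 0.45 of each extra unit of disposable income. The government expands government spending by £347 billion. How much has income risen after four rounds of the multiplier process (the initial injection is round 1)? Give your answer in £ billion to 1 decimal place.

£700.5 billion

MPC = 1 − MPS = 1 − 0.45 = 0.55.
Round 1 adds ΔG = £347 billion; each later round is MPC = 0.55 times the previous.
After 4 rounds: 347 + 190.85 + 104.9675 + 57.732125 = ΔG·(1 − c^4)/(1 − c) = 347 × (1 − 0.09150625)/0.45 ≈ £700.5 billion.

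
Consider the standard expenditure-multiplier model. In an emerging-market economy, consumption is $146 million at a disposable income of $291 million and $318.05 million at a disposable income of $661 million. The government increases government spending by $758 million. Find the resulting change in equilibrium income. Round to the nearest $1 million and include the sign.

+$1,417 million

MPC = ΔC/ΔYd = (318.05 − 146)/(661 − 291) = 172.05/370 = 0.465.
Spending multiplier = 1/(1 − MPC) = 1/(1 − 0.465) = 1/0.535 ≈ 1.869.
ΔY = k × ΔG = (+$758 million) / 0.535 ≈ +$1,417 million.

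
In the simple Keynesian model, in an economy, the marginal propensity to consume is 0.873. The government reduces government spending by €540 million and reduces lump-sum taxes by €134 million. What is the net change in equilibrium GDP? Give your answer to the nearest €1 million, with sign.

−€3,331 million

Expenditure multiplier = 1/(1 − MPC) = 1/(1 − 0.873) = 1/0.127 ≈ 7.874.
ΔG contributes k·ΔG = (−€540 million) / 0.127 ≈ −€4,252 million.
ΔT of −€134 million changes first-round spending by −c·ΔT = +€116.982 million, contributing k·(−c·ΔT) = (+€116.982 million) / 0.127 ≈ +€921.1 million.
Net ΔY = k(ΔG − c·ΔT) = (−€423.018 million) / 0.127 ≈ −€3,331 million.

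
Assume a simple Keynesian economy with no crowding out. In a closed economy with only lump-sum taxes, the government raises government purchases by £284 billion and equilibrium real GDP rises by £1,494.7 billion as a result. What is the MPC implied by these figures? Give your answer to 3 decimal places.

0.810

Implied spending multiplier k = ΔY/ΔG = 1,494.7/284 ≈ 5.263.
Since k = 1/(1 − MPC), MPC = 1 − 1/k = 1 − ΔG/ΔY = 1 − 284/1,494.7 ≈ 0.810.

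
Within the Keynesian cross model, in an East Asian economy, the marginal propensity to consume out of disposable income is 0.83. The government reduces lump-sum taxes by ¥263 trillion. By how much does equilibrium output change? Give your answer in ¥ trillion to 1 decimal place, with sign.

A lump-sum tax change of −¥263 trillion shifts disposable income by +¥263 trillion; first-round consumption changes by −c × ΔT = −0.83 × (−¥263 trillion) = +¥218.29 trillion.
Expenditure multiplier = 1/(1 − MPC) = 1/(1 − 0.83) = 1/0.17 ≈ 5.882.
The tax multiplier is −c × k ≈ −4.882, so ΔY = k × (−c·ΔT) = (+¥218.29 trillion) / 0.17 ≈ +¥1,284.1 trillion.

+¥1,284.1 trillion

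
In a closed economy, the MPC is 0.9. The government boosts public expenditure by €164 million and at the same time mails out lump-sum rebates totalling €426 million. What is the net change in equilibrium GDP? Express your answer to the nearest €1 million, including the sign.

+€5,474 million

Expenditure multiplier = 1/(1 − MPC) = 1/(1 − 0.9) = 1/0.1 = 10.
ΔG contributes k·ΔG = (+€164 million) / 0.1 = +€1,640 million.
ΔT of −€426 million changes first-round spending by −c·ΔT = +€383.4 million, contributing k·(−c·ΔT) = (+€383.4 million) / 0.1 = +€3,834 million.
Net ΔY = k(ΔG − c·ΔT) = (+€547.4 million) / 0.1 = +€5,474 million.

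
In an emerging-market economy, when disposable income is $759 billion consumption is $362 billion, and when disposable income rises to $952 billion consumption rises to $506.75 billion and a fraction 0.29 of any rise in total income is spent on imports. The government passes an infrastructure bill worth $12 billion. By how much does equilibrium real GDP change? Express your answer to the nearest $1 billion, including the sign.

MPC = ΔC/ΔYd = (506.75 − 362)/(952 − 759) = 144.75/193 = 0.75.
Spending multiplier = 1/(1 − c + m) = 1/(1 − 0.75 + 0.29) = 1/0.54 ≈ 1.852.
ΔY = k × ΔG = (+$12 billion) / 0.54 ≈ +$22 billion.

+$22 billion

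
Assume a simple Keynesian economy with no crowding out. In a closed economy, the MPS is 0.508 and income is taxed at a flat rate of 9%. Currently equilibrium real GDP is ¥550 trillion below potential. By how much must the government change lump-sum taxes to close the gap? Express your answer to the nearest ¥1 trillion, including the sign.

MPC = 1 − MPS = 1 − 0.508 = 0.492.
Spending multiplier = 1/(1 − c(1−t)) = 1/(1 − 0.492×0.91) = 1/0.55228 ≈ 1.811.
Tax multiplier = −c·k = −0.492/0.55228 ≈ −0.891. Need ΔY = +¥550 trillion, so ΔT = ΔY/(−c·k) = −(+¥550 trillion) × 0.55228 / 0.492 ≈ −¥617 trillion.
The government should cut lump-sum taxes by ¥617 trillion.

−¥617 trillion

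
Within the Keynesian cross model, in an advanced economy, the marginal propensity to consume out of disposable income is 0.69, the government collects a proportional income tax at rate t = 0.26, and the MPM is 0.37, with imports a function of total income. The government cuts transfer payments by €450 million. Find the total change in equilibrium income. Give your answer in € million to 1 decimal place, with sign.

−€361.3 million

The transfer change shifts disposable income by −€450 million, so first-round consumption changes by c·ΔTR = 0.69 × (−€450 million) = −€310.5 million.
Expenditure multiplier = 1/(1 − c(1−t) + m) = 1/(1 − 0.69×0.74 + 0.37) = 1/0.8594 ≈ 1.164.
The transfer multiplier is c × k ≈ 0.803, so ΔY = k × (c·ΔTR) = (−€310.5 million) / 0.8594 ≈ −€361.3 million.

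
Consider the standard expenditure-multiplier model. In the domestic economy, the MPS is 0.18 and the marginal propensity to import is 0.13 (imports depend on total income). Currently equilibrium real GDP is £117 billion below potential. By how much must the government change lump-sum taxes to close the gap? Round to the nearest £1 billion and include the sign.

MPC = 1 − MPS = 1 − 0.18 = 0.82.
Spending multiplier = 1/(1 − c + m) = 1/(1 − 0.82 + 0.13) = 1/0.31 ≈ 3.226.
Tax multiplier = −c·k = −0.82/0.31 ≈ −2.645. Need ΔY = +£117 billion, so ΔT = ΔY/(−c·k) = −(+£117 billion) × 0.31 / 0.82 ≈ −£44 billion.
The government should cut lump-sum taxes by £44 billion.

−£44 billion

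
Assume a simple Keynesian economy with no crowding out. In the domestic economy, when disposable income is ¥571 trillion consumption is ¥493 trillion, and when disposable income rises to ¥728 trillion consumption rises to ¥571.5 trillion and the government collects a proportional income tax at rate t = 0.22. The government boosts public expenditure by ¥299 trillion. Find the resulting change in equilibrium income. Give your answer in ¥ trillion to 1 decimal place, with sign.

+¥490.2 trillion

MPC = ΔC/ΔYd = (571.5 − 493)/(728 − 571) = 78.5/157 = 0.5.
Expenditure multiplier = 1/(1 − c(1−t)) = 1/(1 − 0.5×0.78) = 1/0.61 ≈ 1.639.
ΔY = k × ΔG = (+¥299 trillion) / 0.61 ≈ +¥490.2 trillion.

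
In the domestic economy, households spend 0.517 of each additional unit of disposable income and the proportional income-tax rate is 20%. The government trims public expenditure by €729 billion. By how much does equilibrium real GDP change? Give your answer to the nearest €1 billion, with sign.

−€1,243 billion

Government-spending multiplier = 1/(1 − c(1−t)) = 1/(1 − 0.517×0.8) = 1/0.5864 ≈ 1.705.
ΔY = k × ΔG = (−€729 billion) / 0.5864 ≈ −€1,243 billion.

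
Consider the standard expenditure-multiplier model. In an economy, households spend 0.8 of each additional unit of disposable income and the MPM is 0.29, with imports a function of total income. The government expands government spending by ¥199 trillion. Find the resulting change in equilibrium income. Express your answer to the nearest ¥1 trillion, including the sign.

+¥406 trillion

Expenditure multiplier = 1/(1 − c + m) = 1/(1 − 0.8 + 0.29) = 1/0.49 ≈ 2.041.
ΔY = k × ΔG = (+¥199 trillion) / 0.49 ≈ +¥406 trillion.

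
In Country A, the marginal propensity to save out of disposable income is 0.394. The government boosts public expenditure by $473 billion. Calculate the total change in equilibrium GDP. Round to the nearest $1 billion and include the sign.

MPC = 1 − MPS = 1 − 0.394 = 0.606.
Expenditure multiplier = 1/(1 − MPC) = 1/(1 − 0.606) = 1/0.394 ≈ 2.538.
ΔY = k × ΔG = (+$473 billion) / 0.394 ≈ +$1,201 billion.

+$1,201 billion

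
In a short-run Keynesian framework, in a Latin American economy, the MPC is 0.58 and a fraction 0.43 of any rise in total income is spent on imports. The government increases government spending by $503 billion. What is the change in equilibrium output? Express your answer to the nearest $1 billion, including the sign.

Expenditure multiplier = 1/(1 − c + m) = 1/(1 − 0.58 + 0.43) = 1/0.85 ≈ 1.176.
ΔY = k × ΔG = (+$503 billion) / 0.85 ≈ +$592 billion.

+$592 billion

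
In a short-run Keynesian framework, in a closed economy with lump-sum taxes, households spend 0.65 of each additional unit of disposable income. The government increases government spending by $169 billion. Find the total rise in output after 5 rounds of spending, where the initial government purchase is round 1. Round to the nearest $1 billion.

Round 1 adds ΔG = $169 billion; each later round is MPC = 0.65 times the previous.
After 5 rounds: 169 + 109.85 + 71.4025 + 46.411625 + 30.16755625 = ΔG·(1 − c^5)/(1 − c) = 169 × (1 − 0.1160290625)/0.35 ≈ $427 billion.

$427 billion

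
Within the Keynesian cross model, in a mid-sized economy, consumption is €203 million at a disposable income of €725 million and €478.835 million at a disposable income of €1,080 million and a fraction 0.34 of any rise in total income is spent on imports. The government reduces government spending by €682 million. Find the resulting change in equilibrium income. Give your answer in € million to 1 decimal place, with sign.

−€1,211.4 million

MPC = ΔC/ΔYd = (478.835 − 203)/(1,080 − 725) = 275.835/355 = 0.777.
Expenditure multiplier = 1/(1 − c + m) = 1/(1 − 0.777 + 0.34) = 1/0.563 ≈ 1.776.
ΔY = k × ΔG = (−€682 million) / 0.563 ≈ −€1,211.4 million.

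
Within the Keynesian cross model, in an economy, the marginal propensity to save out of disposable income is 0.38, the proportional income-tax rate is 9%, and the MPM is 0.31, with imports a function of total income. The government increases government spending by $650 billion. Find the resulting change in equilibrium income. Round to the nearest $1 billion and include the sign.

+$872 billion

MPC = 1 − MPS = 1 − 0.38 = 0.62.
Government-spending multiplier = 1/(1 − c(1−t) + m) = 1/(1 − 0.62×0.91 + 0.31) = 1/0.7458 ≈ 1.341.
ΔY = k × ΔG = (+$650 billion) / 0.7458 ≈ +$872 billion.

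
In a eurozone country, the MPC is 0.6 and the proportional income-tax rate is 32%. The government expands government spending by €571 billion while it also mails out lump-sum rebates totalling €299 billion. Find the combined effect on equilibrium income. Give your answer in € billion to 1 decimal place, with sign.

+€1,267.6 billion

Expenditure multiplier = 1/(1 − c(1−t)) = 1/(1 − 0.6×0.68) = 1/0.592 ≈ 1.689.
ΔG contributes k·ΔG = (+€571 billion) / 0.592 ≈ +€964.5 billion.
ΔT of −€299 billion changes first-round spending by −c·ΔT = +€179.4 billion, contributing k·(−c·ΔT) = (+€179.4 billion) / 0.592 ≈ +€303 billion.
Net ΔY = k(ΔG − c·ΔT) = (+€750.4 billion) / 0.592 ≈ +€1,267.6 billion.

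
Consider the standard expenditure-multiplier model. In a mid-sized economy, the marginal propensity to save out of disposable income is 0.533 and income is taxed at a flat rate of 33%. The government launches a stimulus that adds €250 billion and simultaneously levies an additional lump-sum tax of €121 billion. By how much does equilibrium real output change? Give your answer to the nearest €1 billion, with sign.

+€282 billion

MPC = 1 − MPS = 1 − 0.533 = 0.467.
Expenditure multiplier = 1/(1 − c(1−t)) = 1/(1 − 0.467×0.67) = 1/0.68711 ≈ 1.455.
ΔG contributes k·ΔG = (+€250 billion) / 0.68711 ≈ +€363.8 billion.
ΔT of +€121 billion changes first-round spending by −c·ΔT = −€56.507 billion, contributing k·(−c·ΔT) = (−€56.507 billion) / 0.68711 ≈ −€82.2 billion.
Net ΔY = k(ΔG − c·ΔT) = (+€193.493 billion) / 0.68711 ≈ +€282 billion.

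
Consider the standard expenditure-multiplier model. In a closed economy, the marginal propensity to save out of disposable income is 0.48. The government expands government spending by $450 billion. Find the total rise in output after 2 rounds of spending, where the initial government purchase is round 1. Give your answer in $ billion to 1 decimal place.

$684.0 billion

MPC = 1 − MPS = 1 − 0.48 = 0.52.
Round 1 adds ΔG = $450 billion; each later round is MPC = 0.52 times the previous.
After 2 rounds: 450 + 234 = ΔG·(1 − c^2)/(1 − c) = 450 × (1 − 0.2704)/0.48 = $684 billion.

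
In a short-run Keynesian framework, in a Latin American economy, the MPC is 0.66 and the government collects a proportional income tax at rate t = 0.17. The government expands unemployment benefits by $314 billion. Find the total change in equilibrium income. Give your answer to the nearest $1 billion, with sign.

The transfer change shifts disposable income by +$314 billion, so first-round consumption changes by c·ΔTR = 0.66 × (+$314 billion) = +$207.24 billion.
Expenditure multiplier = 1/(1 − c(1−t)) = 1/(1 − 0.66×0.83) = 1/0.4522 ≈ 2.211.
The transfer multiplier is c × k ≈ 1.46, so ΔY = k × (c·ΔTR) = (+$207.24 billion) / 0.4522 ≈ +$458 billion.

+$458 billion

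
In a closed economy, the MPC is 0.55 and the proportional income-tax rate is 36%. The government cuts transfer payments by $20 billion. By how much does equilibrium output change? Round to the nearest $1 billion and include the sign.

−$17 billion

The transfer change shifts disposable income by −$20 billion, so first-round consumption changes by c·ΔTR = 0.55 × (−$20 billion) = −$11 billion.
Expenditure multiplier = 1/(1 − c(1−t)) = 1/(1 − 0.55×0.64) = 1/0.648 ≈ 1.543.
The transfer multiplier is c × k ≈ 0.849, so ΔY = k × (c·ΔTR) = (−$11 billion) / 0.648 ≈ −$17 billion.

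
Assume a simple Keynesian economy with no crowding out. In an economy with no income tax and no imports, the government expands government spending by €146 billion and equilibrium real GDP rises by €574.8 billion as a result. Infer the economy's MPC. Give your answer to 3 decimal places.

0.746

Implied spending multiplier k = ΔY/ΔG = 574.8/146 ≈ 3.937.
Since k = 1/(1 − MPC), MPC = 1 − 1/k = 1 − ΔG/ΔY = 1 − 146/574.8 ≈ 0.746.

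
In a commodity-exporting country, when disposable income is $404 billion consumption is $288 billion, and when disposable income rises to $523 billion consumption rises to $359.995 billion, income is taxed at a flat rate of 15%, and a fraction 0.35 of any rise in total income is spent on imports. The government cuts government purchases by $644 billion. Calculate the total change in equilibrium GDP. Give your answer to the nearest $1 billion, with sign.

MPC = ΔC/ΔYd = (359.995 − 288)/(523 − 404) = 71.995/119 = 0.605.
Expenditure multiplier = 1/(1 − c(1−t) + m) = 1/(1 − 0.605×0.85 + 0.35) = 1/0.83575 ≈ 1.197.
ΔY = k × ΔG = (−$644 billion) / 0.83575 ≈ −$771 billion.

−$771 billion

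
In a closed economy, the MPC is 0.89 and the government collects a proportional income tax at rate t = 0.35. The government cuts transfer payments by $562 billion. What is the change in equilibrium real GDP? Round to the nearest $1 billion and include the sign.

The transfer change shifts disposable income by −$562 billion, so first-round consumption changes by c·ΔTR = 0.89 × (−$562 billion) = −$500.18 billion.
Expenditure multiplier = 1/(1 − c(1−t)) = 1/(1 − 0.89×0.65) = 1/0.4215 ≈ 2.372.
The transfer multiplier is c × k ≈ 2.112, so ΔY = k × (c·ΔTR) = (−$500.18 billion) / 0.4215 ≈ −$1,187 billion.

−$1,187 billion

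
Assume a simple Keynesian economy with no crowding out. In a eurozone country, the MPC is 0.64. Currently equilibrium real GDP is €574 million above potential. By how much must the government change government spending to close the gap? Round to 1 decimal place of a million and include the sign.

Spending multiplier = 1/(1 − MPC) = 1/(1 − 0.64) = 1/0.36 ≈ 2.778.
Need ΔY = −€574 million, so ΔG = ΔY/k = (−€574 million) × 0.36 ≈ −€206.6 million.
The government should cut government spending by €206.6 million.

−€206.6 million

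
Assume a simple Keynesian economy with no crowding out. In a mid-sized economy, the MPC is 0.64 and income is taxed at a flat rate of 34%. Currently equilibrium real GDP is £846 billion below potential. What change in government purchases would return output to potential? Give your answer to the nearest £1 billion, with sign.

+£489 billion

Spending multiplier = 1/(1 − c(1−t)) = 1/(1 − 0.64×0.66) = 1/0.5776 ≈ 1.731.
Need ΔY = +£846 billion, so ΔG = ΔY/k = (+£846 billion) × 0.5776 ≈ +£489 billion.
The government should increase government purchases by £489 billion.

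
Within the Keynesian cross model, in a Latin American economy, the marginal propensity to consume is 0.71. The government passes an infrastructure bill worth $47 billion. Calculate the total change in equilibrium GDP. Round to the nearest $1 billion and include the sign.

Government-spending multiplier = 1/(1 − MPC) = 1/(1 − 0.71) = 1/0.29 ≈ 3.448.
ΔY = k × ΔG = (+$47 billion) / 0.29 ≈ +$162 billion.

+$162 billion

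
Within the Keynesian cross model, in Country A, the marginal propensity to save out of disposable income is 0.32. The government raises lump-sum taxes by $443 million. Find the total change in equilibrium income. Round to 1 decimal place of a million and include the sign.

MPC = 1 − MPS = 1 − 0.32 = 0.68.
A lump-sum tax change of +$443 million shifts disposable income by −$443 million; first-round consumption changes by −c × ΔT = −0.68 × (+$443 million) = −$301.24 million.
Expenditure multiplier = 1/(1 − MPC) = 1/(1 − 0.68) = 1/0.32 = 3.125.
The tax multiplier is −c × k = −2.125, so ΔY = k × (−c·ΔT) = (−$301.24 million) / 0.32 ≈ −$941.4 million.

−$941.4 million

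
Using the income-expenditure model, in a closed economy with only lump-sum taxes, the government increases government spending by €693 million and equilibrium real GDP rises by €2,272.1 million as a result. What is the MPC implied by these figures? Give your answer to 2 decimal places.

Implied spending multiplier k = ΔY/ΔG = 2,272.1/693 ≈ 3.2786.
Since k = 1/(1 − MPC), MPC = 1 − 1/k = 1 − ΔG/ΔY = 1 − 693/2,272.1 ≈ 0.69.

0.69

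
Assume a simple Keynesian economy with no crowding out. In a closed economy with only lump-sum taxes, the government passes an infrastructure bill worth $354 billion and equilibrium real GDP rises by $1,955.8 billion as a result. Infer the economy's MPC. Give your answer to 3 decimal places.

Implied spending multiplier k = ΔY/ΔG = 1,955.8/354 ≈ 5.5249.
Since k = 1/(1 − MPC), MPC = 1 − 1/k = 1 − ΔG/ΔY = 1 − 354/1,955.8 ≈ 0.819.

0.819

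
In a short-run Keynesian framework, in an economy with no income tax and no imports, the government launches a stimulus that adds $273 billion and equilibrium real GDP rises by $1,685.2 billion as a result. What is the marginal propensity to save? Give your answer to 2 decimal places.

Implied spending multiplier k = ΔY/ΔG = 1,685.2/273 ≈ 6.1729.
Since k = 1/(1 − MPC), MPC = 1 − 1/k = 1 − ΔG/ΔY = 1 − 273/1,685.2 ≈ 0.84.
MPS = 1 − MPC = 0.16.

0.16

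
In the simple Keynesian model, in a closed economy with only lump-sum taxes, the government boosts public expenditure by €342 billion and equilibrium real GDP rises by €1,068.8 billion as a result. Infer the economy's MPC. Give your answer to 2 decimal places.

Implied spending multiplier k = ΔY/ΔG = 1,068.8/342 ≈ 3.1251.
Since k = 1/(1 − MPC), MPC = 1 − 1/k = 1 − ΔG/ΔY = 1 − 342/1,068.8 ≈ 0.68.

0.68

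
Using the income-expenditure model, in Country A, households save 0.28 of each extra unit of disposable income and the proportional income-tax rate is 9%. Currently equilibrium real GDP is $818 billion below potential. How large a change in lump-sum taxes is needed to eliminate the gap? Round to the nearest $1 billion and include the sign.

MPC = 1 − MPS = 1 − 0.28 = 0.72.
Spending multiplier = 1/(1 − c(1−t)) = 1/(1 − 0.72×0.91) = 1/0.3448 ≈ 2.9.
Tax multiplier = −c·k = −0.72/0.3448 ≈ −2.088. Need ΔY = +$818 billion, so ΔT = ΔY/(−c·k) = −(+$818 billion) × 0.3448 / 0.72 ≈ −$392 billion.
The government should cut lump-sum taxes by $392 billion.

−$392 billion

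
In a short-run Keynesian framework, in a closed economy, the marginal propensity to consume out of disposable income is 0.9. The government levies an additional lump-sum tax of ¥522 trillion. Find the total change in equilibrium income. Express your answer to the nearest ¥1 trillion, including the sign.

−¥4,698 trillion

A lump-sum tax change of +¥522 trillion shifts disposable income by −¥522 trillion; first-round consumption changes by −c × ΔT = −0.9 × (+¥522 trillion) = −¥469.8 trillion.
Expenditure multiplier = 1/(1 − MPC) = 1/(1 − 0.9) = 1/0.1 = 10.
The tax multiplier is −c × k = −9, so ΔY = k × (−c·ΔT) = (−¥469.8 trillion) / 0.1 = −¥4,698 trillion.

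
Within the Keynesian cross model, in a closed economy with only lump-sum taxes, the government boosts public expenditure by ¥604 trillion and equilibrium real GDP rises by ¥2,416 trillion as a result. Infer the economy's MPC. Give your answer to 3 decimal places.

Implied spending multiplier k = ΔY/ΔG = 2,416/604 = 4.
Since k = 1/(1 − MPC), MPC = 1 − 1/k = 1 − ΔG/ΔY = 1 − 604/2,416 = 0.750.

0.750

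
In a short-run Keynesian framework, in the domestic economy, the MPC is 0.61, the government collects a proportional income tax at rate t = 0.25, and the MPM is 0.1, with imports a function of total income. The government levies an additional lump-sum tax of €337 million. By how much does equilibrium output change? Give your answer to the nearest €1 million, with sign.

−€320 million

A lump-sum tax change of +€337 million shifts disposable income by −€337 million; first-round consumption changes by −c × ΔT = −0.61 × (+€337 million) = −€205.57 million.
Expenditure multiplier = 1/(1 − c(1−t) + m) = 1/(1 − 0.61×0.75 + 0.1) = 1/0.6425 ≈ 1.556.
The tax multiplier is −c × k ≈ −0.949, so ΔY = k × (−c·ΔT) = (−€205.57 million) / 0.6425 ≈ −€320 million.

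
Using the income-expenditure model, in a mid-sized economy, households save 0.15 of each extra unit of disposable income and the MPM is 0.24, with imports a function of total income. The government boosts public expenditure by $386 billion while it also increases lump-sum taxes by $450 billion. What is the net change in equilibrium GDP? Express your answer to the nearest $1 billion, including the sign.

+$9 billion

MPC = 1 − MPS = 1 − 0.15 = 0.85.
Expenditure multiplier = 1/(1 − c + m) = 1/(1 − 0.85 + 0.24) = 1/0.39 ≈ 2.564.
ΔG contributes k·ΔG = (+$386 billion) / 0.39 ≈ +$989.7 billion.
ΔT of +$450 billion changes first-round spending by −c·ΔT = −$382.5 billion, contributing k·(−c·ΔT) = (−$382.5 billion) / 0.39 ≈ −$980.8 billion.
Net ΔY = k(ΔG − c·ΔT) = (+$3.5 billion) / 0.39 ≈ +$9 billion.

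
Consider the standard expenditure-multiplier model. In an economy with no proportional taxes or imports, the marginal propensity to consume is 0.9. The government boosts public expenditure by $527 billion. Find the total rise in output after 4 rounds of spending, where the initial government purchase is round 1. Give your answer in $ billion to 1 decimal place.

$1,812.4 billion

Round 1 adds ΔG = $527 billion; each later round is MPC = 0.9 times the previous.
After 4 rounds: 527 + 474.3 + 426.87 + 384.183 = ΔG·(1 − c^4)/(1 − c) = 527 × (1 − 0.6561)/0.1 ≈ $1,812.4 billion.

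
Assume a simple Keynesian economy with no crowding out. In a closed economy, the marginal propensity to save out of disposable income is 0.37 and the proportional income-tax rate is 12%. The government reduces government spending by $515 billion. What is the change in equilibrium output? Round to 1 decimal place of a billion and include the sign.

−$1,155.7 billion

MPC = 1 − MPS = 1 − 0.37 = 0.63.
Government-spending multiplier = 1/(1 − c(1−t)) = 1/(1 − 0.63×0.88) = 1/0.4456 ≈ 2.244.
ΔY = k × ΔG = (−$515 billion) / 0.4456 ≈ −$1,155.7 billion.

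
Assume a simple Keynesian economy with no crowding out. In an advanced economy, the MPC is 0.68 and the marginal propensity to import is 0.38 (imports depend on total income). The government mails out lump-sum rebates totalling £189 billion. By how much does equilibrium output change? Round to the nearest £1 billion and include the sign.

+£184 billion

A lump-sum tax change of −£189 billion shifts disposable income by +£189 billion; first-round consumption changes by −c × ΔT = −0.68 × (−£189 billion) = +£128.52 billion.
Expenditure multiplier = 1/(1 − c + m) = 1/(1 − 0.68 + 0.38) = 1/0.7 ≈ 1.429.
The tax multiplier is −c × k ≈ −0.971, so ΔY = k × (−c·ΔT) = (+£128.52 billion) / 0.7 ≈ +£184 billion.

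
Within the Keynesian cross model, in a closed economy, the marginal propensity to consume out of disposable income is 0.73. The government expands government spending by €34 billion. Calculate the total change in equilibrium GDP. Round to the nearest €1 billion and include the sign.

Expenditure multiplier = 1/(1 − MPC) = 1/(1 − 0.73) = 1/0.27 ≈ 3.704.
ΔY = k × ΔG = (+€34 billion) / 0.27 ≈ +€126 billion.

+€126 billion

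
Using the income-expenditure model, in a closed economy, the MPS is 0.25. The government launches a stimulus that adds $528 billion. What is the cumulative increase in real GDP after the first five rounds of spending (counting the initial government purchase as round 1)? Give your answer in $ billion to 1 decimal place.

$1,610.8 billion

MPC = 1 − MPS = 1 − 0.25 = 0.75.
Round 1 adds ΔG = $528 billion; each later round is MPC = 0.75 times the previous.
After 5 rounds: 528 + 396 + 297 + 222.75 + 167.0625 = ΔG·(1 − c^5)/(1 − c) = 528 × (1 − 0.2373046875)/0.25 ≈ $1,610.8 billion.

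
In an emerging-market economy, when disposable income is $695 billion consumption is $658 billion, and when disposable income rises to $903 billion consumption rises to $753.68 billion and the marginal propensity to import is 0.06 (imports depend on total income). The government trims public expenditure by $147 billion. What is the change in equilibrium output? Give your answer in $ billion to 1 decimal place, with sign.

−$245.0 billion

MPC = ΔC/ΔYd = (753.68 − 658)/(903 − 695) = 95.68/208 = 0.46.
Expenditure multiplier = 1/(1 − c + m) = 1/(1 − 0.46 + 0.06) = 1/0.6 ≈ 1.667.
ΔY = k × ΔG = (−$147 billion) / 0.6 = −$245 billion.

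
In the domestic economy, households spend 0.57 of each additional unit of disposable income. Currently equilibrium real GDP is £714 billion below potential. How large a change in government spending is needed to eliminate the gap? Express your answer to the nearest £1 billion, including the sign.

+£307 billion

Spending multiplier = 1/(1 − MPC) = 1/(1 − 0.57) = 1/0.43 ≈ 2.326.
Need ΔY = +£714 billion, so ΔG = ΔY/k = (+£714 billion) × 0.43 ≈ +£307 billion.
The government should increase government spending by £307 billion.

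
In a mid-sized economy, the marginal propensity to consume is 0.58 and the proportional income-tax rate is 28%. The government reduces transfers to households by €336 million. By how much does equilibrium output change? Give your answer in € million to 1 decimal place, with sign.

The transfer change shifts disposable income by −€336 million, so first-round consumption changes by c·ΔTR = 0.58 × (−€336 million) = −€194.88 million.
Expenditure multiplier = 1/(1 − c(1−t)) = 1/(1 − 0.58×0.72) = 1/0.5824 ≈ 1.717.
The transfer multiplier is c × k ≈ 0.996, so ΔY = k × (c·ΔTR) = (−€194.88 million) / 0.5824 ≈ −€334.6 million.

−€334.6 million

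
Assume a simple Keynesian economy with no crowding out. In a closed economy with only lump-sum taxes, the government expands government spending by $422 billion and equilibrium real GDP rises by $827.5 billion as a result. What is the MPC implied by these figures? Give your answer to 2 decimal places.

0.49

Implied spending multiplier k = ΔY/ΔG = 827.5/422 ≈ 1.9609.
Since k = 1/(1 − MPC), MPC = 1 − 1/k = 1 − ΔG/ΔY = 1 − 422/827.5 ≈ 0.49.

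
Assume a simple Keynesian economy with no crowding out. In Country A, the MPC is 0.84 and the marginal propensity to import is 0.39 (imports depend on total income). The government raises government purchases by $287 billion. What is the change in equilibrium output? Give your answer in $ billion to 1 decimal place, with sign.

Expenditure multiplier = 1/(1 − c + m) = 1/(1 − 0.84 + 0.39) = 1/0.55 ≈ 1.818.
ΔY = k × ΔG = (+$287 billion) / 0.55 ≈ +$521.8 billion.

+$521.8 billion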